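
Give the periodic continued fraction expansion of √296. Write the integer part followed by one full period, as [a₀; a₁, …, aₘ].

a₀ = ⌊√296⌋ = 17.
With m₀=0, d₀=1 and mₖ₊₁ = dₖaₖ − mₖ, dₖ₊₁ = (n − mₖ₊₁²)/dₖ, aₖ₊₁ = ⌊(a₀+mₖ₊₁)/dₖ₊₁⌋:
  k=1: m=17, d=7, a=4
  k=2: m=11, d=25, a=1
  k=3: m=14, d=4, a=7
  k=4: m=14, d=25, a=1
  k=5: m=11, d=7, a=4
  k=6: m=17, d=1, a=34
d=1 and a=2a₀=34 at k=6, so the next step gives (m, d) = (17, 7) again — its k=1 value — and the period has length 6.

[17; 4, 1, 7, 1, 4, 34]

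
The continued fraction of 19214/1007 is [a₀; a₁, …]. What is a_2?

19214 = 19·1007 + 81   →  a_0 = 19
1007 = 12·81 + 35   →  a_1 = 12
81 = 2·35 + 11   →  a_2 = 2

2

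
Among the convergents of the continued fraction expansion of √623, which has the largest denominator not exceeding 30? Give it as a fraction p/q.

624/25

√623 = [24; 1, 23, 1, 48, …] (period length 4).
Convergents:
  p_0/q_0 = 24/1
  p_1/q_1 = 25/1
  p_2/q_2 = 599/24
  p_3/q_3 = 624/25
  p_4/q_4 = 30551/1224
q_3 = 25 ≤ 30 < 1224 = q_4, so the answer is 624/25.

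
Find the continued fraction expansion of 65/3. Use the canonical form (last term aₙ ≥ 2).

65 = 21*3 + 2
3 = 1*2 + 1
2 = 2*1 + 0  (stop)
So 65/3 = [21; 1, 2].

[21; 1, 2]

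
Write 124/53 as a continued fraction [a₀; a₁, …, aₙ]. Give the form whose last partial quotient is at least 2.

124 = 2×53 + 18
53 = 2×18 + 17
18 = 1×17 + 1
17 = 17×1 + 0  (stop)
So 124/53 = [2; 2, 1, 17].

[2; 2, 1, 17]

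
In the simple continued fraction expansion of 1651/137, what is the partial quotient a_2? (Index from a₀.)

1

1651 = 12·137 + 7   →  a_0 = 12
137 = 19·7 + 4   →  a_1 = 19
7 = 1·4 + 3   →  a_2 = 1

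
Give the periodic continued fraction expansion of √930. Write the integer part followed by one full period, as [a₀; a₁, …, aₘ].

[30; 2, 60]

a₀ = ⌊√930⌋ = 30.
With m₀=0, d₀=1 and mₖ₊₁ = dₖaₖ − mₖ, dₖ₊₁ = (n − mₖ₊₁²)/dₖ, aₖ₊₁ = ⌊(a₀+mₖ₊₁)/dₖ₊₁⌋:
  k=1: m=30, d=30, a=2
  k=2: m=30, d=1, a=60
d=1 and a=2a₀=60 at k=2, so the next step gives (m, d) = (30, 30) again — its k=1 value — and the period has length 2.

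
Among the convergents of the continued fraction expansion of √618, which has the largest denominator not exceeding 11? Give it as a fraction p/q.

174/7

√618 = [24; 1, 6, 8, 6, 1, 48, …] (period length 6).
Convergents:
  p_0/q_0 = 24/1
  p_1/q_1 = 25/1
  p_2/q_2 = 174/7
  p_3/q_3 = 1417/57
q_2 = 7 ≤ 11 < 57 = q_3, so the answer is 174/7.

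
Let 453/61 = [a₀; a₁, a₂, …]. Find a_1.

453 = 7·61 + 26   →  a_0 = 7
61 = 2·26 + 9   →  a_1 = 2

2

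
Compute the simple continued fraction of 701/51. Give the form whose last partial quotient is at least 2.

[13; 1, 2, 1, 12]

701 = 13*51 + 38
51 = 1*38 + 13
38 = 2*13 + 12
13 = 1*12 + 1
12 = 12*1 + 0  (stop)
So 701/51 = [13; 1, 2, 1, 12].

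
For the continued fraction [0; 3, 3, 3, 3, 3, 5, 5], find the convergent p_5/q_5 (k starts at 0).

Using pₖ = aₖpₖ₋₁ + pₖ₋₂, qₖ = aₖqₖ₋₁ + qₖ₋₂ (with p₋₁=1, p₋₂=0, q₋₁=0, q₋₂=1):
  k=0: a=0, p=0, q=1
  k=1: a=3, p=1, q=3
  k=2: a=3, p=3, q=10
  k=3: a=3, p=10, q=33
  k=4: a=3, p=33, q=109
  k=5: a=3, p=109, q=360

109/360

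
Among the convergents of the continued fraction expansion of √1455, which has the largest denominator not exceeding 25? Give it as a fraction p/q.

√1455 = [38; 6, 1, 11, 1, 6, 76, …] (period length 6).
Convergents:
  p_0/q_0 = 38/1
  p_1/q_1 = 229/6
  p_2/q_2 = 267/7
  p_3/q_3 = 3166/83
q_2 = 7 ≤ 25 < 83 = q_3, so the answer is 267/7.

267/7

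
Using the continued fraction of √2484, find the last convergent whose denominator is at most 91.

1246/25

√2484 = [49; 1, 5, 4, 5, 1, 98, …] (period length 6).
Convergents:
  p_0/q_0 = 49/1
  p_1/q_1 = 50/1
  p_2/q_2 = 299/6
  p_3/q_3 = 1246/25
  p_4/q_4 = 6529/131
q_3 = 25 ≤ 91 < 131 = q_4, so the answer is 1246/25.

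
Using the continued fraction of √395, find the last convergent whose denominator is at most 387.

6340/319

√395 = [19; 1, 6, 1, 38, …] (period length 4).
Convergents:
  p_0/q_0 = 19/1
  p_1/q_1 = 20/1
  p_2/q_2 = 139/7
  p_3/q_3 = 159/8
  p_4/q_4 = 6181/311
  p_5/q_5 = 6340/319
  p_6/q_6 = 44221/2225
q_5 = 319 ≤ 387 < 2225 = q_6, so the answer is 6340/319.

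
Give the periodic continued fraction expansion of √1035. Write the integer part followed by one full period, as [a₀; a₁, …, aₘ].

a₀ = ⌊√1035⌋ = 32.
With m₀=0, d₀=1 and mₖ₊₁ = dₖaₖ − mₖ, dₖ₊₁ = (n − mₖ₊₁²)/dₖ, aₖ₊₁ = ⌊(a₀+mₖ₊₁)/dₖ₊₁⌋:
  k=1: m=32, d=11, a=5
  k=2: m=23, d=46, a=1
  k=3: m=23, d=11, a=5
  k=4: m=32, d=1, a=64
d=1 and a=2a₀=64 at k=4, so the next step gives (m, d) = (32, 11) again — its k=1 value — and the period has length 4.

[32; 5, 1, 5, 64]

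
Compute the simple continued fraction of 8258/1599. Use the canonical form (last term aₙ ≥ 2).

8258 = 5·1599 + 263
1599 = 6·263 + 21
263 = 12·21 + 11
21 = 1·11 + 10
11 = 1·10 + 1
10 = 10·1 + 0  (stop)
So 8258/1599 = [5; 6, 12, 1, 1, 10].

[5; 6, 12, 1, 1, 10]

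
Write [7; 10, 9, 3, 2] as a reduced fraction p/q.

4664/657

Using pₖ = aₖpₖ₋₁ + pₖ₋₂ and qₖ = aₖqₖ₋₁ + qₖ₋₂:
  k=0: a=7, p=7, q=1
  k=1: a=10, p=71, q=10
  k=2: a=9, p=646, q=91
  k=3: a=3, p=2009, q=283
  k=4: a=2, p=4664, q=657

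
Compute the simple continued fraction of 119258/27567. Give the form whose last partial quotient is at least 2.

119258 = 4·27567 + 8990
27567 = 3·8990 + 597
8990 = 15·597 + 35
597 = 17·35 + 2
35 = 17·2 + 1
2 = 2·1 + 0  (stop)
So 119258/27567 = [4; 3, 15, 17, 17, 2].

[4; 3, 15, 17, 17, 2]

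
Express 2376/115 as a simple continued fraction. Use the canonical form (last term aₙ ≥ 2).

[20; 1, 1, 1, 18, 2]

2376 = 20×115 + 76
115 = 1×76 + 39
76 = 1×39 + 37
39 = 1×37 + 2
37 = 18×2 + 1
2 = 2×1 + 0  (stop)
So 2376/115 = [20; 1, 1, 1, 18, 2].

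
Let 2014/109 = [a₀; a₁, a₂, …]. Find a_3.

2014 = 18·109 + 52   →  a_0 = 18
109 = 2·52 + 5   →  a_1 = 2
52 = 10·5 + 2   →  a_2 = 10
5 = 2·2 + 1   →  a_3 = 2

2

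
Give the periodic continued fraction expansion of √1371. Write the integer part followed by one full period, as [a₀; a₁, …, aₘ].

a₀ = ⌊√1371⌋ = 37.
With m₀=0, d₀=1 and mₖ₊₁ = dₖaₖ − mₖ, dₖ₊₁ = (n − mₖ₊₁²)/dₖ, aₖ₊₁ = ⌊(a₀+mₖ₊₁)/dₖ₊₁⌋:
  k=1: m=37, d=2, a=37
  k=2: m=37, d=1, a=74
d=1 and a=2a₀=74 at k=2, so the next step gives (m, d) = (37, 2) again — its k=1 value — and the period has length 2.

[37; 37, 74]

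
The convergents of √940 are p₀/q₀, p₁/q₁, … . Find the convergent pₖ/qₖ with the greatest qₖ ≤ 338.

√940 = [30; 1, 1, 1, 14, 1, 1, 1, 60, …] (period length 8).
Convergents:
  p_0/q_0 = 30/1
  p_1/q_1 = 31/1
  p_2/q_2 = 61/2
  p_3/q_3 = 92/3
  p_4/q_4 = 1349/44
  p_5/q_5 = 1441/47
  p_6/q_6 = 2790/91
  p_7/q_7 = 4231/138
  p_8/q_8 = 256650/8371
q_7 = 138 ≤ 338 < 8371 = q_8, so the answer is 4231/138.

4231/138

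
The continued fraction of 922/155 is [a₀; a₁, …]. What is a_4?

922 = 5·155 + 147   →  a_0 = 5
155 = 1·147 + 8   →  a_1 = 1
147 = 18·8 + 3   →  a_2 = 18
8 = 2·3 + 2   →  a_3 = 2
3 = 1·2 + 1   →  a_4 = 1

1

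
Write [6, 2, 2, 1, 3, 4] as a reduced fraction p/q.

Fold from the inside: start with 4/1.
  3 + 1/4 = 13/4
  1 + 4/13 = 17/13
  2 + 13/17 = 47/17
  2 + 17/47 = 111/47
  6 + 47/111 = 713/111

713/111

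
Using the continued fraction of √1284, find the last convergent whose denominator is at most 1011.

15444/431

√1284 = [35; 1, 4, 1, 70, …] (period length 4).
Convergents:
  p_0/q_0 = 35/1
  p_1/q_1 = 36/1
  p_2/q_2 = 179/5
  p_3/q_3 = 215/6
  p_4/q_4 = 15229/425
  p_5/q_5 = 15444/431
  p_6/q_6 = 77005/2149
q_5 = 431 ≤ 1011 < 2149 = q_6, so the answer is 15444/431.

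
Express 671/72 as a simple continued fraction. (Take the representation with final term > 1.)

[9; 3, 7, 1, 2]

671 = 9·72 + 23
72 = 3·23 + 3
23 = 7·3 + 2
3 = 1·2 + 1
2 = 2·1 + 0  (stop)
So 671/72 = [9; 3, 7, 1, 2].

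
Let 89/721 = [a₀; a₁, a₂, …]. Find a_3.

89 = 0·721 + 89   →  a_0 = 0
721 = 8·89 + 9   →  a_1 = 8
89 = 9·9 + 8   →  a_2 = 9
9 = 1·8 + 1   →  a_3 = 1

1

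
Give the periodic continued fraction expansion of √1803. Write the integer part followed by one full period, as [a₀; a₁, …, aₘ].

a₀ = ⌊√1803⌋ = 42.
With m₀=0, d₀=1 and mₖ₊₁ = dₖaₖ − mₖ, dₖ₊₁ = (n − mₖ₊₁²)/dₖ, aₖ₊₁ = ⌊(a₀+mₖ₊₁)/dₖ₊₁⌋:
  k=1: m=42, d=39, a=2
  k=2: m=36, d=13, a=6
  k=3: m=42, d=3, a=28
  k=4: m=42, d=13, a=6
  k=5: m=36, d=39, a=2
  k=6: m=42, d=1, a=84
d=1 and a=2a₀=84 at k=6, so the next step gives (m, d) = (42, 39) again — its k=1 value — and the period has length 6.

[42; 2, 6, 28, 6, 2, 84]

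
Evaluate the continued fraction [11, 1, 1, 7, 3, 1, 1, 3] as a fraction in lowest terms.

4486/389

Fold from the inside: start with 3/1.
  1 + 1/3 = 4/3
  1 + 3/4 = 7/4
  3 + 4/7 = 25/7
  7 + 7/25 = 182/25
  1 + 25/182 = 207/182
  1 + 182/207 = 389/207
  11 + 207/389 = 4486/389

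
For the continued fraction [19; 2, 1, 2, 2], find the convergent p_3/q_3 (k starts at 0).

155/8

Using pₖ = aₖpₖ₋₁ + pₖ₋₂, qₖ = aₖqₖ₋₁ + qₖ₋₂ (with p₋₁=1, p₋₂=0, q₋₁=0, q₋₂=1):
  k=0: a=19, p=19, q=1
  k=1: a=2, p=39, q=2
  k=2: a=1, p=58, q=3
  k=3: a=2, p=155, q=8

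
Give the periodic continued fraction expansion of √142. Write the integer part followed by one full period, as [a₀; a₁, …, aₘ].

a₀ = ⌊√142⌋ = 11.
With m₀=0, d₀=1 and mₖ₊₁ = dₖaₖ − mₖ, dₖ₊₁ = (n − mₖ₊₁²)/dₖ, aₖ₊₁ = ⌊(a₀+mₖ₊₁)/dₖ₊₁⌋:
  k=1: m=11, d=21, a=1
  k=2: m=10, d=2, a=10
  k=3: m=10, d=21, a=1
  k=4: m=11, d=1, a=22
d=1 and a=2a₀=22 at k=4, so the next step gives (m, d) = (11, 21) again — its k=1 value — and the period has length 4.

[11; 1, 10, 1, 22]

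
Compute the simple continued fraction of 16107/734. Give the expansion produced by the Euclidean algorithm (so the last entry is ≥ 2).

[21; 1, 16, 1, 9, 4]

16107 = 21×734 + 693
734 = 1×693 + 41
693 = 16×41 + 37
41 = 1×37 + 4
37 = 9×4 + 1
4 = 4×1 + 0  (stop)
So 16107/734 = [21; 1, 16, 1, 9, 4].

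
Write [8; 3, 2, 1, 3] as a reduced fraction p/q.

Fold from the inside: start with 3/1.
  1 + 1/3 = 4/3
  2 + 3/4 = 11/4
  3 + 4/11 = 37/11
  8 + 11/37 = 307/37

307/37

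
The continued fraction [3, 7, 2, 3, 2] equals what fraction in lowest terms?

Fold from the inside: start with 2/1.
  3 + 1/2 = 7/2
  2 + 2/7 = 16/7
  7 + 7/16 = 119/16
  3 + 16/119 = 373/119

373/119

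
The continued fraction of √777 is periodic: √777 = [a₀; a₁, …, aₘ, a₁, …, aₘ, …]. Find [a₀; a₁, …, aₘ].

[27; 1, 6, 1, 54]

a₀ = ⌊√777⌋ = 27.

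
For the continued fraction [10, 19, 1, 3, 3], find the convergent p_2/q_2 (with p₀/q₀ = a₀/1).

201/20

Using pₖ = aₖpₖ₋₁ + pₖ₋₂, qₖ = aₖqₖ₋₁ + qₖ₋₂ (with p₋₁=1, p₋₂=0, q₋₁=0, q₋₂=1):
  k=0: a=10, p=10, q=1
  k=1: a=19, p=191, q=19
  k=2: a=1, p=201, q=20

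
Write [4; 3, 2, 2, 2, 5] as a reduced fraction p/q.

953/222

Fold from the inside: start with 5/1.
  2 + 1/5 = 11/5
  2 + 5/11 = 27/11
  2 + 11/27 = 65/27
  3 + 27/65 = 222/65
  4 + 65/222 = 953/222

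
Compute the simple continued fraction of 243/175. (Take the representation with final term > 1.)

[1; 2, 1, 1, 2, 1, 9]

243 = 1×175 + 68
175 = 2×68 + 39
68 = 1×39 + 29
39 = 1×29 + 10
29 = 2×10 + 9
10 = 1×9 + 1
9 = 9×1 + 0  (stop)
So 243/175 = [1; 2, 1, 1, 2, 1, 9].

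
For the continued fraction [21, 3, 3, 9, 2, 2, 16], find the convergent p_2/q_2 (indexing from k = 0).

213/10

Using pₖ = aₖpₖ₋₁ + pₖ₋₂, qₖ = aₖqₖ₋₁ + qₖ₋₂ (with p₋₁=1, p₋₂=0, q₋₁=0, q₋₂=1):
  k=0: a=21, p=21, q=1
  k=1: a=3, p=64, q=3
  k=2: a=3, p=213, q=10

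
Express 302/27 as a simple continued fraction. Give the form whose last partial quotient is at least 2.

[11; 5, 2, 2]

302 = 11·27 + 5
27 = 5·5 + 2
5 = 2·2 + 1
2 = 2·1 + 0  (stop)
So 302/27 = [11; 5, 2, 2].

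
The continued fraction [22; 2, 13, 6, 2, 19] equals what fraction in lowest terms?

155326/6909

Fold from the inside: start with 19/1.
  2 + 1/19 = 39/19
  6 + 19/39 = 253/39
  13 + 39/253 = 3328/253
  2 + 253/3328 = 6909/3328
  22 + 3328/6909 = 155326/6909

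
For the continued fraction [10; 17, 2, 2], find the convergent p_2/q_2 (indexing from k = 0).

352/35

Using pₖ = aₖpₖ₋₁ + pₖ₋₂, qₖ = aₖqₖ₋₁ + qₖ₋₂ (with p₋₁=1, p₋₂=0, q₋₁=0, q₋₂=1):
  k=0: a=10, p=10, q=1
  k=1: a=17, p=171, q=17
  k=2: a=2, p=352, q=35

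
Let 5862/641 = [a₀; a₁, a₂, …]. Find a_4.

5862 = 9·641 + 93   →  a_0 = 9
641 = 6·93 + 83   →  a_1 = 6
93 = 1·83 + 10   →  a_2 = 1
83 = 8·10 + 3   →  a_3 = 8
10 = 3·3 + 1   →  a_4 = 3

3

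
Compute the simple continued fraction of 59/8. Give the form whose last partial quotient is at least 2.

[7; 2, 1, 2]

59 = 7*8 + 3
8 = 2*3 + 2
3 = 1*2 + 1
2 = 2*1 + 0  (stop)
So 59/8 = [7; 2, 1, 2].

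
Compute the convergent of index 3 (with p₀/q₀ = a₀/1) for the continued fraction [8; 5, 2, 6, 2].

581/71

Using pₖ = aₖpₖ₋₁ + pₖ₋₂, qₖ = aₖqₖ₋₁ + qₖ₋₂ (with p₋₁=1, p₋₂=0, q₋₁=0, q₋₂=1):
  k=0: a=8, p=8, q=1
  k=1: a=5, p=41, q=5
  k=2: a=2, p=90, q=11
  k=3: a=6, p=581, q=71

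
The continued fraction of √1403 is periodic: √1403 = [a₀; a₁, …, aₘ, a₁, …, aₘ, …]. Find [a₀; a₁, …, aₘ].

[37; 2, 5, 3, 1, 3, 5, 2, 74]

a₀ = ⌊√1403⌋ = 37.
With m₀=0, d₀=1 and mₖ₊₁ = dₖaₖ − mₖ, dₖ₊₁ = (n − mₖ₊₁²)/dₖ, aₖ₊₁ = ⌊(a₀+mₖ₊₁)/dₖ₊₁⌋:
  k=1: m=37, d=34, a=2
  k=2: m=31, d=13, a=5
  k=3: m=34, d=19, a=3
  k=4: m=23, d=46, a=1
  k=5: m=23, d=19, a=3
  k=6: m=34, d=13, a=5
  k=7: m=31, d=34, a=2
  k=8: m=37, d=1, a=74
d=1 and a=2a₀=74 at k=8, so the next step gives (m, d) = (37, 34) again — its k=1 value — and the period has length 8.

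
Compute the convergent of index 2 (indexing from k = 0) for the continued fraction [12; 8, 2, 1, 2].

Using pₖ = aₖpₖ₋₁ + pₖ₋₂, qₖ = aₖqₖ₋₁ + qₖ₋₂ (with p₋₁=1, p₋₂=0, q₋₁=0, q₋₂=1):
  k=0: a=12, p=12, q=1
  k=1: a=8, p=97, q=8
  k=2: a=2, p=206, q=17

206/17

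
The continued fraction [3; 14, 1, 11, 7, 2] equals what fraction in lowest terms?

Using pₖ = aₖpₖ₋₁ + pₖ₋₂ and qₖ = aₖqₖ₋₁ + qₖ₋₂:
  k=0: a=3, p=3, q=1
  k=1: a=14, p=43, q=14
  k=2: a=1, p=46, q=15
  k=3: a=11, p=549, q=179
  k=4: a=7, p=3889, q=1268
  k=5: a=2, p=8327, q=2715

8327/2715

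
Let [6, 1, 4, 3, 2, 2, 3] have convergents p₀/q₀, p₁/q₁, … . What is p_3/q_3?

109/16

Using pₖ = aₖpₖ₋₁ + pₖ₋₂, qₖ = aₖqₖ₋₁ + qₖ₋₂ (with p₋₁=1, p₋₂=0, q₋₁=0, q₋₂=1):
  k=0: a=6, p=6, q=1
  k=1: a=1, p=7, q=1
  k=2: a=4, p=34, q=5
  k=3: a=3, p=109, q=16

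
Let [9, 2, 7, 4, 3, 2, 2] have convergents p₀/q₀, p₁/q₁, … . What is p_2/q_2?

Using pₖ = aₖpₖ₋₁ + pₖ₋₂, qₖ = aₖqₖ₋₁ + qₖ₋₂ (with p₋₁=1, p₋₂=0, q₋₁=0, q₋₂=1):
  k=0: a=9, p=9, q=1
  k=1: a=2, p=19, q=2
  k=2: a=7, p=142, q=15

142/15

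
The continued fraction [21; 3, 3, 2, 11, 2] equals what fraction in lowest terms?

11696/549

Using pₖ = aₖpₖ₋₁ + pₖ₋₂ and qₖ = aₖqₖ₋₁ + qₖ₋₂:
  k=0: a=21, p=21, q=1
  k=1: a=3, p=64, q=3
  k=2: a=3, p=213, q=10
  k=3: a=2, p=490, q=23
  k=4: a=11, p=5603, q=263
  k=5: a=2, p=11696, q=549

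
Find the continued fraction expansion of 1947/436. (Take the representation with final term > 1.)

1947 = 4·436 + 203
436 = 2·203 + 30
203 = 6·30 + 23
30 = 1·23 + 7
23 = 3·7 + 2
7 = 3·2 + 1
2 = 2·1 + 0  (stop)
So 1947/436 = [4; 2, 6, 1, 3, 3, 2].

[4; 2, 6, 1, 3, 3, 2]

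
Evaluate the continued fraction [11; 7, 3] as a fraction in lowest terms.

Using pₖ = aₖpₖ₋₁ + pₖ₋₂ and qₖ = aₖqₖ₋₁ + qₖ₋₂:
  k=0: a=11, p=11, q=1
  k=1: a=7, p=78, q=7
  k=2: a=3, p=245, q=22

245/22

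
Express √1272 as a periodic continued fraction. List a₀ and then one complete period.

a₀ = ⌊√1272⌋ = 35.
With m₀=0, d₀=1 and mₖ₊₁ = dₖaₖ − mₖ, dₖ₊₁ = (n − mₖ₊₁²)/dₖ, aₖ₊₁ = ⌊(a₀+mₖ₊₁)/dₖ₊₁⌋:
  k=1: m=35, d=47, a=1
  k=2: m=12, d=24, a=1
  k=3: m=12, d=47, a=1
  k=4: m=35, d=1, a=70
d=1 and a=2a₀=70 at k=4, so the next step gives (m, d) = (35, 47) again — its k=1 value — and the period has length 4.

[35; 1, 1, 1, 70]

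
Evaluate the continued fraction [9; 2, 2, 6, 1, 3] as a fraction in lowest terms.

Using pₖ = aₖpₖ₋₁ + pₖ₋₂ and qₖ = aₖqₖ₋₁ + qₖ₋₂:
  k=0: a=9, p=9, q=1
  k=1: a=2, p=19, q=2
  k=2: a=2, p=47, q=5
  k=3: a=6, p=301, q=32
  k=4: a=1, p=348, q=37
  k=5: a=3, p=1345, q=143

1345/143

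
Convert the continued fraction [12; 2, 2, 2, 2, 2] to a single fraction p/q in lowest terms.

Using pₖ = aₖpₖ₋₁ + pₖ₋₂ and qₖ = aₖqₖ₋₁ + qₖ₋₂:
  k=0: a=12, p=12, q=1
  k=1: a=2, p=25, q=2
  k=2: a=2, p=62, q=5
  k=3: a=2, p=149, q=12
  k=4: a=2, p=360, q=29
  k=5: a=2, p=869, q=70

869/70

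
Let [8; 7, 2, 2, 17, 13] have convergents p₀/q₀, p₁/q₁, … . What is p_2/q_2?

Using pₖ = aₖpₖ₋₁ + pₖ₋₂, qₖ = aₖqₖ₋₁ + qₖ₋₂ (with p₋₁=1, p₋₂=0, q₋₁=0, q₋₂=1):
  k=0: a=8, p=8, q=1
  k=1: a=7, p=57, q=7
  k=2: a=2, p=122, q=15

122/15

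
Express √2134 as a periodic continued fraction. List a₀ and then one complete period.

a₀ = ⌊√2134⌋ = 46.

[46; 5, 8, 5, 92]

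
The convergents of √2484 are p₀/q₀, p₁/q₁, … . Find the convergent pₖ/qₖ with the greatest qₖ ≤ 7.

299/6

√2484 = [49; 1, 5, 4, 5, 1, 98, …] (period length 6).
Convergents:
  p_0/q_0 = 49/1
  p_1/q_1 = 50/1
  p_2/q_2 = 299/6
  p_3/q_3 = 1246/25
q_2 = 6 ≤ 7 < 25 = q_3, so the answer is 299/6.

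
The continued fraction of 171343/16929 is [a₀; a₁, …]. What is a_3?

171343 = 10·16929 + 2053   →  a_0 = 10
16929 = 8·2053 + 505   →  a_1 = 8
2053 = 4·505 + 33   →  a_2 = 4
505 = 15·33 + 10   →  a_3 = 15

15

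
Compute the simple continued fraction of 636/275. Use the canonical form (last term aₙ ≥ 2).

[2; 3, 5, 17]

636 = 2*275 + 86
275 = 3*86 + 17
86 = 5*17 + 1
17 = 17*1 + 0  (stop)
So 636/275 = [2; 3, 5, 17].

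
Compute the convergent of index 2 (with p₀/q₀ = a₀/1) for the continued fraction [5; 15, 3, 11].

Using pₖ = aₖpₖ₋₁ + pₖ₋₂, qₖ = aₖqₖ₋₁ + qₖ₋₂ (with p₋₁=1, p₋₂=0, q₋₁=0, q₋₂=1):
  k=0: a=5, p=5, q=1
  k=1: a=15, p=76, q=15
  k=2: a=3, p=233, q=46

233/46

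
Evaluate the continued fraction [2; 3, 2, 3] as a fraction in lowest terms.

Fold from the inside: start with 3/1.
  2 + 1/3 = 7/3
  3 + 3/7 = 24/7
  2 + 7/24 = 55/24

55/24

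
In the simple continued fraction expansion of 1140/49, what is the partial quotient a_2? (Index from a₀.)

1140 = 23·49 + 13   →  a_0 = 23
49 = 3·13 + 10   →  a_1 = 3
13 = 1·10 + 3   →  a_2 = 1

1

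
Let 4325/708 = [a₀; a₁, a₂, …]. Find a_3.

4325 = 6·708 + 77   →  a_0 = 6
708 = 9·77 + 15   →  a_1 = 9
77 = 5·15 + 2   →  a_2 = 5
15 = 7·2 + 1   →  a_3 = 7

7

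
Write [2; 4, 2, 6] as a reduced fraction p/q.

Fold from the inside: start with 6/1.
  2 + 1/6 = 13/6
  4 + 6/13 = 58/13
  2 + 13/58 = 129/58

129/58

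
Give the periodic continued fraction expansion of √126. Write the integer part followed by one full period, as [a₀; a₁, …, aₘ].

[11; 4, 2, 4, 22]

a₀ = ⌊√126⌋ = 11.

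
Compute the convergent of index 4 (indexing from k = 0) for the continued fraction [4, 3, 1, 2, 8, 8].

393/92

Using pₖ = aₖpₖ₋₁ + pₖ₋₂, qₖ = aₖqₖ₋₁ + qₖ₋₂ (with p₋₁=1, p₋₂=0, q₋₁=0, q₋₂=1):
  k=0: a=4, p=4, q=1
  k=1: a=3, p=13, q=3
  k=2: a=1, p=17, q=4
  k=3: a=2, p=47, q=11
  k=4: a=8, p=393, q=92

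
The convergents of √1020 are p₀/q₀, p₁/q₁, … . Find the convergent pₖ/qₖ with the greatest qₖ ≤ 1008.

32161/1007

√1020 = [31; 1, 14, 1, 62, …] (period length 4).
Convergents:
  p_0/q_0 = 31/1
  p_1/q_1 = 32/1
  p_2/q_2 = 479/15
  p_3/q_3 = 511/16
  p_4/q_4 = 32161/1007
  p_5/q_5 = 32672/1023
q_4 = 1007 ≤ 1008 < 1023 = q_5, so the answer is 32161/1007.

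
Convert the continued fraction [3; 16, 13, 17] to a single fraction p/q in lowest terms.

10929/3569

Fold from the inside: start with 17/1.
  13 + 1/17 = 222/17
  16 + 17/222 = 3569/222
  3 + 222/3569 = 10929/3569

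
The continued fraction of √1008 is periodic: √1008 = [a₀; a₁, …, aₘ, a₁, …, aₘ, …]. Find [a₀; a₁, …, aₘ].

[31; 1, 2, 1, 62]

a₀ = ⌊√1008⌋ = 31.
With m₀=0, d₀=1 and mₖ₊₁ = dₖaₖ − mₖ, dₖ₊₁ = (n − mₖ₊₁²)/dₖ, aₖ₊₁ = ⌊(a₀+mₖ₊₁)/dₖ₊₁⌋:
  k=1: m=31, d=47, a=1
  k=2: m=16, d=16, a=2
  k=3: m=16, d=47, a=1
  k=4: m=31, d=1, a=62
d=1 and a=2a₀=62 at k=4, so the next step gives (m, d) = (31, 47) again — its k=1 value — and the period has length 4.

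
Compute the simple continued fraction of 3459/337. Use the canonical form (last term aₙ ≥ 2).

3459 = 10*337 + 89
337 = 3*89 + 70
89 = 1*70 + 19
70 = 3*19 + 13
19 = 1*13 + 6
13 = 2*6 + 1
6 = 6*1 + 0  (stop)
So 3459/337 = [10; 3, 1, 3, 1, 2, 6].

[10; 3, 1, 3, 1, 2, 6]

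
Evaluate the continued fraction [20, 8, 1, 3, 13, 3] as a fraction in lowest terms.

Fold from the inside: start with 3/1.
  13 + 1/3 = 40/3
  3 + 3/40 = 123/40
  1 + 40/123 = 163/123
  8 + 123/163 = 1427/163
  20 + 163/1427 = 28703/1427

28703/1427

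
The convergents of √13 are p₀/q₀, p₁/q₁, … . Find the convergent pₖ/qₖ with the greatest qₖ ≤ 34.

119/33

√13 = [3; 1, 1, 1, 1, 6, …] (period length 5).
Convergents:
  p_0/q_0 = 3/1
  p_1/q_1 = 4/1
  p_2/q_2 = 7/2
  p_3/q_3 = 11/3
  p_4/q_4 = 18/5
  p_5/q_5 = 119/33
  p_6/q_6 = 137/38
q_5 = 33 ≤ 34 < 38 = q_6, so the answer is 119/33.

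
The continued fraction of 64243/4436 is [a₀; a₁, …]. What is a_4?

64243 = 14·4436 + 2139   →  a_0 = 14
4436 = 2·2139 + 158   →  a_1 = 2
2139 = 13·158 + 85   →  a_2 = 13
158 = 1·85 + 73   →  a_3 = 1
85 = 1·73 + 12   →  a_4 = 1

1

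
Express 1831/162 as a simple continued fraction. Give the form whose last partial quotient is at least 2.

[11; 3, 3, 3, 1, 3]

1831 = 11*162 + 49
162 = 3*49 + 15
49 = 3*15 + 4
15 = 3*4 + 3
4 = 1*3 + 1
3 = 3*1 + 0  (stop)
So 1831/162 = [11; 3, 3, 3, 1, 3].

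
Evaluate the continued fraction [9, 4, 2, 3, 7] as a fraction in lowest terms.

Using pₖ = aₖpₖ₋₁ + pₖ₋₂ and qₖ = aₖqₖ₋₁ + qₖ₋₂:
  k=0: a=9, p=9, q=1
  k=1: a=4, p=37, q=4
  k=2: a=2, p=83, q=9
  k=3: a=3, p=286, q=31
  k=4: a=7, p=2085, q=226

2085/226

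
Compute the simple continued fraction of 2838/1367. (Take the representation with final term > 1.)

2838 = 2*1367 + 104
1367 = 13*104 + 15
104 = 6*15 + 14
15 = 1*14 + 1
14 = 14*1 + 0  (stop)
So 2838/1367 = [2; 13, 6, 1, 14].

[2; 13, 6, 1, 14]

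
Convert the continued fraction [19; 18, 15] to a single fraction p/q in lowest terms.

Fold from the inside: start with 15/1.
  18 + 1/15 = 271/15
  19 + 15/271 = 5164/271

5164/271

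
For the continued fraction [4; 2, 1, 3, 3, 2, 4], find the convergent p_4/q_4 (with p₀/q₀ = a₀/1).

Using pₖ = aₖpₖ₋₁ + pₖ₋₂, qₖ = aₖqₖ₋₁ + qₖ₋₂ (with p₋₁=1, p₋₂=0, q₋₁=0, q₋₂=1):
  k=0: a=4, p=4, q=1
  k=1: a=2, p=9, q=2
  k=2: a=1, p=13, q=3
  k=3: a=3, p=48, q=11
  k=4: a=3, p=157, q=36

157/36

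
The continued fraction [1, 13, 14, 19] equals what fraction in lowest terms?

Using pₖ = aₖpₖ₋₁ + pₖ₋₂ and qₖ = aₖqₖ₋₁ + qₖ₋₂:
  k=0: a=1, p=1, q=1
  k=1: a=13, p=14, q=13
  k=2: a=14, p=197, q=183
  k=3: a=19, p=3757, q=3490

3757/3490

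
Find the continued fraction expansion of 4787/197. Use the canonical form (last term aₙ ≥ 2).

[24; 3, 2, 1, 19]

4787 = 24·197 + 59
197 = 3·59 + 20
59 = 2·20 + 19
20 = 1·19 + 1
19 = 19·1 + 0  (stop)
So 4787/197 = [24; 3, 2, 1, 19].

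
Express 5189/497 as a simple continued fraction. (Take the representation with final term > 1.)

[10; 2, 3, 1, 2, 2, 8]

5189 = 10·497 + 219
497 = 2·219 + 59
219 = 3·59 + 42
59 = 1·42 + 17
42 = 2·17 + 8
17 = 2·8 + 1
8 = 8·1 + 0  (stop)
So 5189/497 = [10; 2, 3, 1, 2, 2, 8].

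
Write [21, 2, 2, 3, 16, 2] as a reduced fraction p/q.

12226/571

Using pₖ = aₖpₖ₋₁ + pₖ₋₂ and qₖ = aₖqₖ₋₁ + qₖ₋₂:
  k=0: a=21, p=21, q=1
  k=1: a=2, p=43, q=2
  k=2: a=2, p=107, q=5
  k=3: a=3, p=364, q=17
  k=4: a=16, p=5931, q=277
  k=5: a=2, p=12226, q=571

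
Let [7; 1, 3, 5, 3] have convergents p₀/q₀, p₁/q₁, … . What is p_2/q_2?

31/4

Using pₖ = aₖpₖ₋₁ + pₖ₋₂, qₖ = aₖqₖ₋₁ + qₖ₋₂ (with p₋₁=1, p₋₂=0, q₋₁=0, q₋₂=1):
  k=0: a=7, p=7, q=1
  k=1: a=1, p=8, q=1
  k=2: a=3, p=31, q=4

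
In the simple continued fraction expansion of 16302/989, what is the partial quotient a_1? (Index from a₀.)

16302 = 16·989 + 478   →  a_0 = 16
989 = 2·478 + 33   →  a_1 = 2

2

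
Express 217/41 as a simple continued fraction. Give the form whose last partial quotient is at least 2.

217 = 5·41 + 12
41 = 3·12 + 5
12 = 2·5 + 2
5 = 2·2 + 1
2 = 2·1 + 0  (stop)
So 217/41 = [5; 3, 2, 2, 2].

[5; 3, 2, 2, 2]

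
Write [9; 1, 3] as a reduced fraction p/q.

39/4

Fold from the inside: start with 3/1.
  1 + 1/3 = 4/3
  9 + 3/4 = 39/4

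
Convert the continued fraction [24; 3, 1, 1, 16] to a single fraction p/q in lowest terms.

Fold from the inside: start with 16/1.
  1 + 1/16 = 17/16
  1 + 16/17 = 33/17
  3 + 17/33 = 116/33
  24 + 33/116 = 2817/116

2817/116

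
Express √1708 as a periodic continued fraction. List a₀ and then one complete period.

a₀ = ⌊√1708⌋ = 41.
With m₀=0, d₀=1 and mₖ₊₁ = dₖaₖ − mₖ, dₖ₊₁ = (n − mₖ₊₁²)/dₖ, aₖ₊₁ = ⌊(a₀+mₖ₊₁)/dₖ₊₁⌋:
  k=1: m=41, d=27, a=3
  k=2: m=40, d=4, a=20
  k=3: m=40, d=27, a=3
  k=4: m=41, d=1, a=82
d=1 and a=2a₀=82 at k=4, so the next step gives (m, d) = (41, 27) again — its k=1 value — and the period has length 4.

[41; 3, 20, 3, 82]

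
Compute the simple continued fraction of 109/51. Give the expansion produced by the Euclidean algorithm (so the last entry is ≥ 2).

109 = 2·51 + 7
51 = 7·7 + 2
7 = 3·2 + 1
2 = 2·1 + 0  (stop)
So 109/51 = [2; 7, 3, 2].

[2; 7, 3, 2]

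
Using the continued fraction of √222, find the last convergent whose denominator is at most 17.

149/10

√222 = [14; 1, 8, 1, 28, …] (period length 4).
Convergents:
  p_0/q_0 = 14/1
  p_1/q_1 = 15/1
  p_2/q_2 = 134/9
  p_3/q_3 = 149/10
  p_4/q_4 = 4306/289
q_3 = 10 ≤ 17 < 289 = q_4, so the answer is 149/10.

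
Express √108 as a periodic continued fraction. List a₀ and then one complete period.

[10; 2, 1, 1, 4, 1, 1, 2, 20]

a₀ = ⌊√108⌋ = 10.
With m₀=0, d₀=1 and mₖ₊₁ = dₖaₖ − mₖ, dₖ₊₁ = (n − mₖ₊₁²)/dₖ, aₖ₊₁ = ⌊(a₀+mₖ₊₁)/dₖ₊₁⌋:
  k=1: m=10, d=8, a=2
  k=2: m=6, d=9, a=1
  k=3: m=3, d=11, a=1
  k=4: m=8, d=4, a=4
  k=5: m=8, d=11, a=1
  k=6: m=3, d=9, a=1
  k=7: m=6, d=8, a=2
  k=8: m=10, d=1, a=20
d=1 and a=2a₀=20 at k=8, so the next step gives (m, d) = (10, 8) again — its k=1 value — and the period has length 8.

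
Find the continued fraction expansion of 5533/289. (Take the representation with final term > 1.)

[19; 6, 1, 7, 2, 2]

5533 = 19·289 + 42
289 = 6·42 + 37
42 = 1·37 + 5
37 = 7·5 + 2
5 = 2·2 + 1
2 = 2·1 + 0  (stop)
So 5533/289 = [19; 6, 1, 7, 2, 2].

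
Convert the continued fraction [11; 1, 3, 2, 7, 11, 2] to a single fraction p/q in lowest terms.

18359/1559

Fold from the inside: start with 2/1.
  11 + 1/2 = 23/2
  7 + 2/23 = 163/23
  2 + 23/163 = 349/163
  3 + 163/349 = 1210/349
  1 + 349/1210 = 1559/1210
  11 + 1210/1559 = 18359/1559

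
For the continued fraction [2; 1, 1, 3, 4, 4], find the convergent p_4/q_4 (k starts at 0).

77/30

Using pₖ = aₖpₖ₋₁ + pₖ₋₂, qₖ = aₖqₖ₋₁ + qₖ₋₂ (with p₋₁=1, p₋₂=0, q₋₁=0, q₋₂=1):
  k=0: a=2, p=2, q=1
  k=1: a=1, p=3, q=1
  k=2: a=1, p=5, q=2
  k=3: a=3, p=18, q=7
  k=4: a=4, p=77, q=30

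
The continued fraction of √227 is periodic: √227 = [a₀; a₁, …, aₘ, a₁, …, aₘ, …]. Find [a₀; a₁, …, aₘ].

a₀ = ⌊√227⌋ = 15.

[15; 15, 30]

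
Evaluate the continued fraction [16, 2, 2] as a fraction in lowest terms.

Fold from the inside: start with 2/1.
  2 + 1/2 = 5/2
  16 + 2/5 = 82/5

82/5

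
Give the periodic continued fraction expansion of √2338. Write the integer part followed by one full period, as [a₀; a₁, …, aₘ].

[48; 2, 1, 5, 48, 5, 1, 2, 96]

a₀ = ⌊√2338⌋ = 48.
With m₀=0, d₀=1 and mₖ₊₁ = dₖaₖ − mₖ, dₖ₊₁ = (n − mₖ₊₁²)/dₖ, aₖ₊₁ = ⌊(a₀+mₖ₊₁)/dₖ₊₁⌋:
  k=1: m=48, d=34, a=2
  k=2: m=20, d=57, a=1
  k=3: m=37, d=17, a=5
  k=4: m=48, d=2, a=48
  k=5: m=48, d=17, a=5
  k=6: m=37, d=57, a=1
  k=7: m=20, d=34, a=2
  k=8: m=48, d=1, a=96
d=1 and a=2a₀=96 at k=8, so the next step gives (m, d) = (48, 34) again — its k=1 value — and the period has length 8.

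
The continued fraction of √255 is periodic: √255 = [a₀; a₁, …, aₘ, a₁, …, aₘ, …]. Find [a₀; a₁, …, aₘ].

a₀ = ⌊√255⌋ = 15.
With m₀=0, d₀=1 and mₖ₊₁ = dₖaₖ − mₖ, dₖ₊₁ = (n − mₖ₊₁²)/dₖ, aₖ₊₁ = ⌊(a₀+mₖ₊₁)/dₖ₊₁⌋:
  k=1: m=15, d=30, a=1
  k=2: m=15, d=1, a=30
d=1 and a=2a₀=30 at k=2, so the next step gives (m, d) = (15, 30) again — its k=1 value — and the period has length 2.

[15; 1, 30]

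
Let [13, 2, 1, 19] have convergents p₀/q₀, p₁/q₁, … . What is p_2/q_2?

Using pₖ = aₖpₖ₋₁ + pₖ₋₂, qₖ = aₖqₖ₋₁ + qₖ₋₂ (with p₋₁=1, p₋₂=0, q₋₁=0, q₋₂=1):
  k=0: a=13, p=13, q=1
  k=1: a=2, p=27, q=2
  k=2: a=1, p=40, q=3

40/3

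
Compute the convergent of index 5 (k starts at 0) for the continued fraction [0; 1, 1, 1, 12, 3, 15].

Using pₖ = aₖpₖ₋₁ + pₖ₋₂, qₖ = aₖqₖ₋₁ + qₖ₋₂ (with p₋₁=1, p₋₂=0, q₋₁=0, q₋₂=1):
  k=0: a=0, p=0, q=1
  k=1: a=1, p=1, q=1
  k=2: a=1, p=1, q=2
  k=3: a=1, p=2, q=3
  k=4: a=12, p=25, q=38
  k=5: a=3, p=77, q=117

77/117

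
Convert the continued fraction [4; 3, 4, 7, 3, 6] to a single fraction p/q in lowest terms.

Using pₖ = aₖpₖ₋₁ + pₖ₋₂ and qₖ = aₖqₖ₋₁ + qₖ₋₂:
  k=0: a=4, p=4, q=1
  k=1: a=3, p=13, q=3
  k=2: a=4, p=56, q=13
  k=3: a=7, p=405, q=94
  k=4: a=3, p=1271, q=295
  k=5: a=6, p=8031, q=1864

8031/1864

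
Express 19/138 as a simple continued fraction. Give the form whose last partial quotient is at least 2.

[0; 7, 3, 1, 4]

19 = 0×138 + 19
138 = 7×19 + 5
19 = 3×5 + 4
5 = 1×4 + 1
4 = 4×1 + 0  (stop)
So 19/138 = [0; 7, 3, 1, 4].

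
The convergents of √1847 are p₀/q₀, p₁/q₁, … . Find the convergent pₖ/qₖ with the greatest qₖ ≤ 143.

√1847 = [42; 1, 41, 1, 84, …] (period length 4).
Convergents:
  p_0/q_0 = 42/1
  p_1/q_1 = 43/1
  p_2/q_2 = 1805/42
  p_3/q_3 = 1848/43
  p_4/q_4 = 157037/3654
q_3 = 43 ≤ 143 < 3654 = q_4, so the answer is 1848/43.

1848/43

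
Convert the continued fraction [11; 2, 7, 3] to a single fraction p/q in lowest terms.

Fold from the inside: start with 3/1.
  7 + 1/3 = 22/3
  2 + 3/22 = 47/22
  11 + 22/47 = 539/47

539/47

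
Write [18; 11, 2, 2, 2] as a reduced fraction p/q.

Using pₖ = aₖpₖ₋₁ + pₖ₋₂ and qₖ = aₖqₖ₋₁ + qₖ₋₂:
  k=0: a=18, p=18, q=1
  k=1: a=11, p=199, q=11
  k=2: a=2, p=416, q=23
  k=3: a=2, p=1031, q=57
  k=4: a=2, p=2478, q=137

2478/137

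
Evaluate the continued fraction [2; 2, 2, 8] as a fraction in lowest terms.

Using pₖ = aₖpₖ₋₁ + pₖ₋₂ and qₖ = aₖqₖ₋₁ + qₖ₋₂:
  k=0: a=2, p=2, q=1
  k=1: a=2, p=5, q=2
  k=2: a=2, p=12, q=5
  k=3: a=8, p=101, q=42

101/42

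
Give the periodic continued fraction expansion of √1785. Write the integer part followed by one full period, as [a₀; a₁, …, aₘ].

a₀ = ⌊√1785⌋ = 42.
With m₀=0, d₀=1 and mₖ₊₁ = dₖaₖ − mₖ, dₖ₊₁ = (n − mₖ₊₁²)/dₖ, aₖ₊₁ = ⌊(a₀+mₖ₊₁)/dₖ₊₁⌋:
  k=1: m=42, d=21, a=4
  k=2: m=42, d=1, a=84
d=1 and a=2a₀=84 at k=2, so the next step gives (m, d) = (42, 21) again — its k=1 value — and the period has length 2.

[42; 4, 84]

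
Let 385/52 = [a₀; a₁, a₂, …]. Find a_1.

385 = 7·52 + 21   →  a_0 = 7
52 = 2·21 + 10   →  a_1 = 2

2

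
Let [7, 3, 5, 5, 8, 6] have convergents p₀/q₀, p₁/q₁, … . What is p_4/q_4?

4973/680

Using pₖ = aₖpₖ₋₁ + pₖ₋₂, qₖ = aₖqₖ₋₁ + qₖ₋₂ (with p₋₁=1, p₋₂=0, q₋₁=0, q₋₂=1):
  k=0: a=7, p=7, q=1
  k=1: a=3, p=22, q=3
  k=2: a=5, p=117, q=16
  k=3: a=5, p=607, q=83
  k=4: a=8, p=4973, q=680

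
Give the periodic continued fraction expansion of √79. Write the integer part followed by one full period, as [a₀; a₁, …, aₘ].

[8; 1, 7, 1, 16]

a₀ = ⌊√79⌋ = 8.
With m₀=0, d₀=1 and mₖ₊₁ = dₖaₖ − mₖ, dₖ₊₁ = (n − mₖ₊₁²)/dₖ, aₖ₊₁ = ⌊(a₀+mₖ₊₁)/dₖ₊₁⌋:
  k=1: m=8, d=15, a=1
  k=2: m=7, d=2, a=7
  k=3: m=7, d=15, a=1
  k=4: m=8, d=1, a=16
d=1 and a=2a₀=16 at k=4, so the next step gives (m, d) = (8, 15) again — its k=1 value — and the period has length 4.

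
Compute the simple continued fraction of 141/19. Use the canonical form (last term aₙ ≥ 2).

[7; 2, 2, 1, 2]

141 = 7×19 + 8
19 = 2×8 + 3
8 = 2×3 + 2
3 = 1×2 + 1
2 = 2×1 + 0  (stop)
So 141/19 = [7; 2, 2, 1, 2].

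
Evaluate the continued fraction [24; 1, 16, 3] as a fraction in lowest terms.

1297/52

Fold from the inside: start with 3/1.
  16 + 1/3 = 49/3
  1 + 3/49 = 52/49
  24 + 49/52 = 1297/52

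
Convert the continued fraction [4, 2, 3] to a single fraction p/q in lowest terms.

31/7

Using pₖ = aₖpₖ₋₁ + pₖ₋₂ and qₖ = aₖqₖ₋₁ + qₖ₋₂:
  k=0: a=4, p=4, q=1
  k=1: a=2, p=9, q=2
  k=2: a=3, p=31, q=7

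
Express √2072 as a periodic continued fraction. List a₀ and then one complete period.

[45; 1, 1, 12, 1, 1, 90]

a₀ = ⌊√2072⌋ = 45.
With m₀=0, d₀=1 and mₖ₊₁ = dₖaₖ − mₖ, dₖ₊₁ = (n − mₖ₊₁²)/dₖ, aₖ₊₁ = ⌊(a₀+mₖ₊₁)/dₖ₊₁⌋:
  k=1: m=45, d=47, a=1
  k=2: m=2, d=44, a=1
  k=3: m=42, d=7, a=12
  k=4: m=42, d=44, a=1
  k=5: m=2, d=47, a=1
  k=6: m=45, d=1, a=90
d=1 and a=2a₀=90 at k=6, so the next step gives (m, d) = (45, 47) again — its k=1 value — and the period has length 6.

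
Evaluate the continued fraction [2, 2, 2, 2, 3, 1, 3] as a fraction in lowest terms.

483/200

Using pₖ = aₖpₖ₋₁ + pₖ₋₂ and qₖ = aₖqₖ₋₁ + qₖ₋₂:
  k=0: a=2, p=2, q=1
  k=1: a=2, p=5, q=2
  k=2: a=2, p=12, q=5
  k=3: a=2, p=29, q=12
  k=4: a=3, p=99, q=41
  k=5: a=1, p=128, q=53
  k=6: a=3, p=483, q=200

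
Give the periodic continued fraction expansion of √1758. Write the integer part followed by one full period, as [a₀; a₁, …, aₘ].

[41; 1, 12, 1, 82]

a₀ = ⌊√1758⌋ = 41.
With m₀=0, d₀=1 and mₖ₊₁ = dₖaₖ − mₖ, dₖ₊₁ = (n − mₖ₊₁²)/dₖ, aₖ₊₁ = ⌊(a₀+mₖ₊₁)/dₖ₊₁⌋:
  k=1: m=41, d=77, a=1
  k=2: m=36, d=6, a=12
  k=3: m=36, d=77, a=1
  k=4: m=41, d=1, a=82
d=1 and a=2a₀=82 at k=4, so the next step gives (m, d) = (41, 77) again — its k=1 value — and the period has length 4.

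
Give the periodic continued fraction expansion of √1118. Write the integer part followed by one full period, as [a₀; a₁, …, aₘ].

a₀ = ⌊√1118⌋ = 33.
With m₀=0, d₀=1 and mₖ₊₁ = dₖaₖ − mₖ, dₖ₊₁ = (n − mₖ₊₁²)/dₖ, aₖ₊₁ = ⌊(a₀+mₖ₊₁)/dₖ₊₁⌋:
  k=1: m=33, d=29, a=2
  k=2: m=25, d=17, a=3
  k=3: m=26, d=26, a=2
  k=4: m=26, d=17, a=3
  k=5: m=25, d=29, a=2
  k=6: m=33, d=1, a=66
d=1 and a=2a₀=66 at k=6, so the next step gives (m, d) = (33, 29) again — its k=1 value — and the period has length 6.

[33; 2, 3, 2, 3, 2, 66]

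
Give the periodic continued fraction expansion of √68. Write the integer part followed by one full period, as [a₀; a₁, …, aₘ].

a₀ = ⌊√68⌋ = 8.
With m₀=0, d₀=1 and mₖ₊₁ = dₖaₖ − mₖ, dₖ₊₁ = (n − mₖ₊₁²)/dₖ, aₖ₊₁ = ⌊(a₀+mₖ₊₁)/dₖ₊₁⌋:
  k=1: m=8, d=4, a=4
  k=2: m=8, d=1, a=16
d=1 and a=2a₀=16 at k=2, so the next step gives (m, d) = (8, 4) again — its k=1 value — and the period has length 2.

[8; 4, 16]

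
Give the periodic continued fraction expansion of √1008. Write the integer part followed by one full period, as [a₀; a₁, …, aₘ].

a₀ = ⌊√1008⌋ = 31.

[31; 1, 2, 1, 62]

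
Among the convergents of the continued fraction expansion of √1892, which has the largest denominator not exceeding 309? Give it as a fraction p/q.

√1892 = [43; 2, 86, …] (period length 2).
Convergents:
  p_0/q_0 = 43/1
  p_1/q_1 = 87/2
  p_2/q_2 = 7525/173
  p_3/q_3 = 15137/348
q_2 = 173 ≤ 309 < 348 = q_3, so the answer is 7525/173.

7525/173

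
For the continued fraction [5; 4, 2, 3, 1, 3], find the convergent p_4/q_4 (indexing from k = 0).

Using pₖ = aₖpₖ₋₁ + pₖ₋₂, qₖ = aₖqₖ₋₁ + qₖ₋₂ (with p₋₁=1, p₋₂=0, q₋₁=0, q₋₂=1):
  k=0: a=5, p=5, q=1
  k=1: a=4, p=21, q=4
  k=2: a=2, p=47, q=9
  k=3: a=3, p=162, q=31
  k=4: a=1, p=209, q=40

209/40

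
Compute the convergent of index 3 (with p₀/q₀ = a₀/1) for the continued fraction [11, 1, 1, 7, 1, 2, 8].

173/15

Using pₖ = aₖpₖ₋₁ + pₖ₋₂, qₖ = aₖqₖ₋₁ + qₖ₋₂ (with p₋₁=1, p₋₂=0, q₋₁=0, q₋₂=1):
  k=0: a=11, p=11, q=1
  k=1: a=1, p=12, q=1
  k=2: a=1, p=23, q=2
  k=3: a=7, p=173, q=15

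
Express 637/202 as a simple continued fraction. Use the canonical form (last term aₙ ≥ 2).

[3; 6, 1, 1, 15]

637 = 3×202 + 31
202 = 6×31 + 16
31 = 1×16 + 15
16 = 1×15 + 1
15 = 15×1 + 0  (stop)
So 637/202 = [3; 6, 1, 1, 15].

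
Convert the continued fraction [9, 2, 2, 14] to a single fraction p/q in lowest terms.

Using pₖ = aₖpₖ₋₁ + pₖ₋₂ and qₖ = aₖqₖ₋₁ + qₖ₋₂:
  k=0: a=9, p=9, q=1
  k=1: a=2, p=19, q=2
  k=2: a=2, p=47, q=5
  k=3: a=14, p=677, q=72

677/72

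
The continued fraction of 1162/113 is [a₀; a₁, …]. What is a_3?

1

1162 = 10·113 + 32   →  a_0 = 10
113 = 3·32 + 17   →  a_1 = 3
32 = 1·17 + 15   →  a_2 = 1
17 = 1·15 + 2   →  a_3 = 1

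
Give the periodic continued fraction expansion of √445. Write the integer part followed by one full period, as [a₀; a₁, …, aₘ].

[21; 10, 1, 1, 10, 42]

a₀ = ⌊√445⌋ = 21.
With m₀=0, d₀=1 and mₖ₊₁ = dₖaₖ − mₖ, dₖ₊₁ = (n − mₖ₊₁²)/dₖ, aₖ₊₁ = ⌊(a₀+mₖ₊₁)/dₖ₊₁⌋:
  k=1: m=21, d=4, a=10
  k=2: m=19, d=21, a=1
  k=3: m=2, d=21, a=1
  k=4: m=19, d=4, a=10
  k=5: m=21, d=1, a=42
d=1 and a=2a₀=42 at k=5, so the next step gives (m, d) = (21, 4) again — its k=1 value — and the period has length 5.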